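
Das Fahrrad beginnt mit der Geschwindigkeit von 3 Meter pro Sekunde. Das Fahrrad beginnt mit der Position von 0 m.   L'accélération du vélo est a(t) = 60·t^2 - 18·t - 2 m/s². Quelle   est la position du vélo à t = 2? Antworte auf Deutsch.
Wir müssen das Integral unserer Gleichung für die Beschleunigung a(t) = 60·t^2 - 18·t - 2 2-mal finden. Das Integral von der Beschleunigung, mit v(0) = 3, ergibt die Geschwindigkeit: v(t) = 20·t^3 - 9·t^2 - 2·t + 3. Durch Integration von der Geschwindigkeit und Verwendung der Anfangsbedingung x(0) = 0, erhalten wir x(t) = 5·t^4 - 3·t^3 - t^2 + 3·t. Wir haben die Position x(t) = 5·t^4 - 3·t^3 - t^2 + 3·t. Durch Einsetzen von t = 2: x(2) = 58.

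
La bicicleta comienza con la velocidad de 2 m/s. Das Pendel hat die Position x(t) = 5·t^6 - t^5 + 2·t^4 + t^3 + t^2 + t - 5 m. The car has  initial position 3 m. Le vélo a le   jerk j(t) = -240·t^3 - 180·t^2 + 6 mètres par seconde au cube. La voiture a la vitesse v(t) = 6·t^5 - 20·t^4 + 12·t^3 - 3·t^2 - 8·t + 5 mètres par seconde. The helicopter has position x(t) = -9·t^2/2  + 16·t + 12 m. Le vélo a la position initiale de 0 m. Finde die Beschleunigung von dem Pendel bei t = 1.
Wir müssen unsere Gleichung für die Position x(t) = 5·t^6 - t^5 + 2·t^4 + t^3 + t^2 + t - 5 2-mal ableiten. Die Ableitung von der Position ergibt die Geschwindigkeit: v(t) = 30·t^5 - 5·t^4 + 8·t^3 + 3·t^2 + 2·t + 1. Durch Ableiten von der Geschwindigkeit erhalten wir die Beschleunigung: a(t) = 150·t^4 - 20·t^3 + 24·t^2 + 6·t + 2. Aus der Gleichung für die Beschleunigung a(t) = 150·t^4 - 20·t^3 + 24·t^2 + 6·t + 2, setzen wir t = 1 ein und erhalten a = 162.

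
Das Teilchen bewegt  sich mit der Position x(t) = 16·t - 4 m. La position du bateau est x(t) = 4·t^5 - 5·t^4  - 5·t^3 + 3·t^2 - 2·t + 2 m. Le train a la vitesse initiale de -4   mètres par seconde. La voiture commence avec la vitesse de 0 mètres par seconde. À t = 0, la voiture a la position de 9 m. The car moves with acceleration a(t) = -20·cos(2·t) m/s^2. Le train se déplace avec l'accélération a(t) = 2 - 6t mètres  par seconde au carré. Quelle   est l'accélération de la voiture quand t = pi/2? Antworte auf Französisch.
En utilisant a(t) = -20·cos(2·t) et en substituant t = pi/2, nous trouvons a = 20.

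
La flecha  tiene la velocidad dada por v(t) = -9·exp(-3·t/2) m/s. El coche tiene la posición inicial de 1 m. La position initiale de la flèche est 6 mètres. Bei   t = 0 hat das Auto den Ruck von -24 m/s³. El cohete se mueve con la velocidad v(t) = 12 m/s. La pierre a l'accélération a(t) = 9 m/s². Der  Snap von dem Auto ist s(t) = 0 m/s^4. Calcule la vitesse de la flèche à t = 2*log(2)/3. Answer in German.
Wir haben die Geschwindigkeit v(t) = -9·exp(-3·t/2). Durch Einsetzen von t = 2*log(2)/3: v(2*log(2)/3) = -9/2.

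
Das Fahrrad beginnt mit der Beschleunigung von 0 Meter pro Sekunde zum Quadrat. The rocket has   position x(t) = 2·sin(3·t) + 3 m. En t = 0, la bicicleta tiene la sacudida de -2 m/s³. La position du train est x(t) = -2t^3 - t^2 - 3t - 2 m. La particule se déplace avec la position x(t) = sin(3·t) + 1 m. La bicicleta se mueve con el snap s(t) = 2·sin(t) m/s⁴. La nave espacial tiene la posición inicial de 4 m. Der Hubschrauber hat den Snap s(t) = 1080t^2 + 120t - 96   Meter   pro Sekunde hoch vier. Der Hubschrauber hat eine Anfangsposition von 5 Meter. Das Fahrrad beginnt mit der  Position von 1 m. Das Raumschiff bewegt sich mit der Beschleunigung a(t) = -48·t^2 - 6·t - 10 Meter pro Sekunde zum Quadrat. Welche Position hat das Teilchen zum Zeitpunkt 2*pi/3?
Wir haben die Position x(t) = sin(3·t) + 1. Durch Einsetzen von t = 2*pi/3: x(2*pi/3) = 1.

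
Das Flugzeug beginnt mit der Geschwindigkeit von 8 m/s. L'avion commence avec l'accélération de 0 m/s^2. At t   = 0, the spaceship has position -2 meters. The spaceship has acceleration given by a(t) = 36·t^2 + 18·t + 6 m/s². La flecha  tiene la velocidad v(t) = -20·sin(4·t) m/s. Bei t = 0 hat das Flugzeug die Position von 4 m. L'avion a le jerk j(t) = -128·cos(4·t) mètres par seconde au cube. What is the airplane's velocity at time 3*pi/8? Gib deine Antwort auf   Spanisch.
Necesitamos integrar nuestra ecuación de la sacudida j(t) = -128·cos(4·t) 2 veces. Integrando la sacudida y usando la condición inicial a(0) = 0, obtenemos a(t) = -32·sin(4·t). Integrando la aceleración y usando la condición inicial v(0) = 8, obtenemos v(t) = 8·cos(4·t). Tenemos la velocidad v(t) = 8·cos(4·t). Sustituyendo t = 3*pi/8: v(3*pi/8) = 0.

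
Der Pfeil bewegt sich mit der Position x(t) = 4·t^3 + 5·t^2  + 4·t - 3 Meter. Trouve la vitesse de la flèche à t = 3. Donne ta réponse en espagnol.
Debemos derivar nuestra ecuación de la posición x(t) = 4·t^3 + 5·t^2 + 4·t - 3 1 vez. Derivando la posición, obtenemos la velocidad: v(t) = 12·t^2 + 10·t + 4. De la ecuación de la velocidad v(t) = 12·t^2 + 10·t + 4, sustituimos t = 3 para obtener v = 142.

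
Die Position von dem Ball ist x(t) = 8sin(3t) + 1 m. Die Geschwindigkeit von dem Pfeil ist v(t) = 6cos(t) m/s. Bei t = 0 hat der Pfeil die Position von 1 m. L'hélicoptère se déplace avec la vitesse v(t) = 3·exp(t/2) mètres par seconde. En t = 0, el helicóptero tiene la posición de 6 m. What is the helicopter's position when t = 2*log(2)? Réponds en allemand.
Wir müssen unsere Gleichung für die Geschwindigkeit v(t) = 3·exp(t/2) 1-mal integrieren. Mit ∫v(t)dt und Anwendung von x(0) = 6, finden wir x(t) = 6·exp(t/2). Aus der Gleichung für die Position x(t) = 6·exp(t/2), setzen wir t = 2*log(2) ein und erhalten x = 12.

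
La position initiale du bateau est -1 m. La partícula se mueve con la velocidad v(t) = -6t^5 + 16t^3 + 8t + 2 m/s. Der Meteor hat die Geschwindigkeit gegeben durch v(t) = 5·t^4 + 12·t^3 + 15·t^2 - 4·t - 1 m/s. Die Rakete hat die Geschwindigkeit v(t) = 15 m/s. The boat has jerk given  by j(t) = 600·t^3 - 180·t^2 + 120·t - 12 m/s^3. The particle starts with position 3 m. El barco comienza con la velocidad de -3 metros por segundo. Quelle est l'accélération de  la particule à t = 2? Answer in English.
To solve this, we need to take 1 derivative of our velocity equation v(t) = -6·t^5 + 16·t^3 + 8·t + 2. Taking d/dt of v(t), we find a(t) = -30·t^4 + 48·t^2 + 8. From the given acceleration equation a(t) = -30·t^4 + 48·t^2 + 8, we substitute t = 2 to get a = -280.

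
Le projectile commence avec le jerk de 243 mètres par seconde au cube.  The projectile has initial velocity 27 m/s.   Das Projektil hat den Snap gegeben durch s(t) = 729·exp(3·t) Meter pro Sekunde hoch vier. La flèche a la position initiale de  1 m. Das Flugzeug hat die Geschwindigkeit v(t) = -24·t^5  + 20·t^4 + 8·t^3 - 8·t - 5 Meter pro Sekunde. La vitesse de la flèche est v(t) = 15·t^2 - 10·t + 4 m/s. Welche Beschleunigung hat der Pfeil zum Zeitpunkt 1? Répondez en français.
En partant de la vitesse v(t) = 15·t^2 - 10·t + 4, nous prenons 1 dérivée. La dérivée de la vitesse donne l'accélération: a(t) = 30·t - 10. En utilisant a(t) = 30·t - 10 et en substituant t = 1, nous trouvons a = 20.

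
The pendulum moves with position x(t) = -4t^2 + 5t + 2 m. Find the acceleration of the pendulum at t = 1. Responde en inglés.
To solve this, we need to take 2 derivatives of our position equation x(t) = -4·t^2 + 5·t + 2. Taking d/dt of x(t), we find v(t) = 5 - 8·t. Taking d/dt of v(t), we find a(t) = -8. From the given acceleration equation a(t) = -8, we substitute t = 1 to get a = -8.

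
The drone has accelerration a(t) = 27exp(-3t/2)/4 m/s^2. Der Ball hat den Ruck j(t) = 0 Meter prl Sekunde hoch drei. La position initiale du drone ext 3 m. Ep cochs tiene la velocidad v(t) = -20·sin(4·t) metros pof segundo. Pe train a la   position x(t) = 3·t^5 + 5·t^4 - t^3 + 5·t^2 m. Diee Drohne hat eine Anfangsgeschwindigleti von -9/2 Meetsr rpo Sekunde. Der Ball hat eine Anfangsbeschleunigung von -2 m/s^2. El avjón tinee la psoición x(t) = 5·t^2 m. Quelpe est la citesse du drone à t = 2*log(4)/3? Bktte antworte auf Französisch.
Nous devons intégrer notre équation de l'accélération a(t) = 27·exp(-3·t/2)/4 1 fois. La primitive de l'accélération, avec v(0) = -9/2, donne la vitesse: v(t) = -9·exp(-3·t/2)/2. En utilisant v(t) = -9·exp(-3·t/2)/2 et en substituant t = 2*log(4)/3, nous trouvons v = -9/8.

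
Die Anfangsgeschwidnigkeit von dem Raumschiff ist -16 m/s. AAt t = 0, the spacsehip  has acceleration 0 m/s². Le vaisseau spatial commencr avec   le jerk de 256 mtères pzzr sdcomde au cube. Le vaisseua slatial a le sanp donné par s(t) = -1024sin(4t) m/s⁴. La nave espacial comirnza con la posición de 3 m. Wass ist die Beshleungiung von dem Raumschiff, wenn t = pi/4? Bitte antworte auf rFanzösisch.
Nous devons trouver la primitive de notre équation du snap s(t) = -1024·sin(4·t) 2 fois. L'intégrale du snap est le jerk. En utilisant j(0) = 256, nous obtenons j(t) = 256·cos(4·t). En intégrant le jerk et en utilisant la condition initiale a(0) = 0, nous obtenons a(t) = 64·sin(4·t). De l'équation de l'accélération a(t) = 64·sin(4·t), nous substituons t = pi/4 pour obtenir a = 0.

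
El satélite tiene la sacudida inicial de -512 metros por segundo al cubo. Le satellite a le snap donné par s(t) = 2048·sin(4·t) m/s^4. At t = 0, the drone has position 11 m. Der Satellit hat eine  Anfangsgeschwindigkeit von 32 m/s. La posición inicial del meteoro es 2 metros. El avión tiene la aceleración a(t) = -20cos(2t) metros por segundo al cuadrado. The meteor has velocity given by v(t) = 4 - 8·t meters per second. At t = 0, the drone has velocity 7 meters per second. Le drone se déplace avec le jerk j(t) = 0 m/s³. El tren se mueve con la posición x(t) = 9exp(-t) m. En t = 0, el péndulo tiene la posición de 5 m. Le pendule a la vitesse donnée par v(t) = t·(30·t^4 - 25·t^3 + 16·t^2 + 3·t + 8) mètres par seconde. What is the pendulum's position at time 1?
We must find the antiderivative of our velocity equation v(t) = t·(30·t^4 - 25·t^3 + 16·t^2 + 3·t + 8) 1 time. Integrating velocity and using the initial condition x(0) = 5, we get x(t) = 5·t^6 - 5·t^5 + 4·t^4 + t^3 + 4·t^2 + 5. Using x(t) = 5·t^6 - 5·t^5 + 4·t^4 + t^3 + 4·t^2 + 5 and substituting t = 1, we find x = 14.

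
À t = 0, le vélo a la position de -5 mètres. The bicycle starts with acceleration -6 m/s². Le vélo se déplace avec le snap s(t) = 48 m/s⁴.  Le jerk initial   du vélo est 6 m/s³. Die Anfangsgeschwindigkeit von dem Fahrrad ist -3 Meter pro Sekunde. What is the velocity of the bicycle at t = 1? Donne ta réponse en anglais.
We need to integrate our snap equation s(t) = 48 3 times. The integral of snap, with j(0) = 6, gives jerk: j(t) = 48·t + 6. Integrating jerk and using the initial condition a(0) = -6, we get a(t) = 24·t^2 + 6·t - 6. The antiderivative of acceleration is velocity. Using v(0) = -3, we get v(t) = 8·t^3 + 3·t^2 - 6·t - 3. Using v(t) = 8·t^3 + 3·t^2 - 6·t - 3 and substituting t = 1, we find v = 2.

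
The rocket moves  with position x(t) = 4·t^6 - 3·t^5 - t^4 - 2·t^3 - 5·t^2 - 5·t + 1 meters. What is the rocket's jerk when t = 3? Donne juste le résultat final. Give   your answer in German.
Die Antwort ist 11256.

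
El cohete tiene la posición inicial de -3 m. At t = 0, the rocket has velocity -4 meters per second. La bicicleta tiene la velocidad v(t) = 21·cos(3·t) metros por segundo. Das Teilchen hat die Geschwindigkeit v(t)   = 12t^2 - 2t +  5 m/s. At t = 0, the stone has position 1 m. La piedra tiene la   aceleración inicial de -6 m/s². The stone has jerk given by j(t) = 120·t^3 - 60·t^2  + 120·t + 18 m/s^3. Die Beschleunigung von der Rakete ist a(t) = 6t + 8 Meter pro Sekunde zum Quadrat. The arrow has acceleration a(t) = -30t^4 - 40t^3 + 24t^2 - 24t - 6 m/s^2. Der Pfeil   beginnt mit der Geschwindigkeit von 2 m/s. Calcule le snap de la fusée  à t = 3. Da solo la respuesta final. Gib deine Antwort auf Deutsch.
Bei t = 3, s = 0.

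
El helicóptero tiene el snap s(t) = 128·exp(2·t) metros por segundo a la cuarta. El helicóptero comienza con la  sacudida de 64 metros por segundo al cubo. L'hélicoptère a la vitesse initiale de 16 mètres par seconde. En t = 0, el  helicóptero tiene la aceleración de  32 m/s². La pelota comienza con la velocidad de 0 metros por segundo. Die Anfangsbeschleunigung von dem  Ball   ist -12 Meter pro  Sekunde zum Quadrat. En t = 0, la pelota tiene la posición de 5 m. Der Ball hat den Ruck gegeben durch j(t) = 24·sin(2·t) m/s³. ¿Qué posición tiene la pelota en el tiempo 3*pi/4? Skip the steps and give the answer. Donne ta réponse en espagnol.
La respuesta es 2.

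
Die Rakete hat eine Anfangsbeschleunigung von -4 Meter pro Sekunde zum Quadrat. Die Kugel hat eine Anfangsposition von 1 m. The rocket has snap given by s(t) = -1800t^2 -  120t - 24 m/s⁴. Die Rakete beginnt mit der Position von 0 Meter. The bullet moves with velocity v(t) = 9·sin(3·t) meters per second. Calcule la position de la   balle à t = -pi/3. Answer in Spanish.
Para resolver esto, necesitamos tomar 1 integral de nuestra ecuación de la velocidad v(t) = 9·sin(3·t). La antiderivada de la velocidad, con x(0) = 1, da la posición: x(t) = 4 - 3·cos(3·t). De la ecuación de la posición x(t) = 4 - 3·cos(3·t), sustituimos t = -pi/3 para obtener x = 7.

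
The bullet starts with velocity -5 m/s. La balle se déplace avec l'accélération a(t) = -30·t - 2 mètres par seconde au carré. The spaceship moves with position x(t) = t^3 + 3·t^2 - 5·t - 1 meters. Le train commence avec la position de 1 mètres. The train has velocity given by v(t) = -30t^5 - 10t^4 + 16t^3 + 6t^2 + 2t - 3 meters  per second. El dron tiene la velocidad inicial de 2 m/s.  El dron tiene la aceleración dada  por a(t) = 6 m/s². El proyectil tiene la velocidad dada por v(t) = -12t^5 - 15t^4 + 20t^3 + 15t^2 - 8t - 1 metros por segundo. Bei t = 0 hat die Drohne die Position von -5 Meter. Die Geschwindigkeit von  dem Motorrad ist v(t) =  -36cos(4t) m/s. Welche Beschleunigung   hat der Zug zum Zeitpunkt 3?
Ausgehend von der Geschwindigkeit v(t) = -30·t^5 - 10·t^4 + 16·t^3 + 6·t^2 + 2·t - 3, nehmen wir 1 Ableitung. Mit d/dt von v(t) finden wir a(t) = -150·t^4 - 40·t^3 + 48·t^2 + 12·t + 2. Mit a(t) = -150·t^4 - 40·t^3 + 48·t^2 + 12·t + 2 und Einsetzen von t = 3, finden wir a = -12760.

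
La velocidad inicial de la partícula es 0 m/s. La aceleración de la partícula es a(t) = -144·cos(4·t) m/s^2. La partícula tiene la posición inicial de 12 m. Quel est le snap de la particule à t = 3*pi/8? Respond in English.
We must differentiate our acceleration equation a(t) = -144·cos(4·t) 2 times. The derivative of acceleration gives jerk: j(t) = 576·sin(4·t). The derivative of jerk gives snap: s(t) = 2304·cos(4·t). From the given snap equation s(t) = 2304·cos(4·t), we substitute t = 3*pi/8 to get s = 0.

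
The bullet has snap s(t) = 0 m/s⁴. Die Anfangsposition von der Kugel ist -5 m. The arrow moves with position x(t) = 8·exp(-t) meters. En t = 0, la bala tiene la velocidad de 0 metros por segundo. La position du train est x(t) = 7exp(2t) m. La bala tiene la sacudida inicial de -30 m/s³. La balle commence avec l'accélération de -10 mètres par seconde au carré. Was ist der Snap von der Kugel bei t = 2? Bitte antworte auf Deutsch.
Mit s(t) = 0 und Einsetzen von t = 2, finden wir s = 0.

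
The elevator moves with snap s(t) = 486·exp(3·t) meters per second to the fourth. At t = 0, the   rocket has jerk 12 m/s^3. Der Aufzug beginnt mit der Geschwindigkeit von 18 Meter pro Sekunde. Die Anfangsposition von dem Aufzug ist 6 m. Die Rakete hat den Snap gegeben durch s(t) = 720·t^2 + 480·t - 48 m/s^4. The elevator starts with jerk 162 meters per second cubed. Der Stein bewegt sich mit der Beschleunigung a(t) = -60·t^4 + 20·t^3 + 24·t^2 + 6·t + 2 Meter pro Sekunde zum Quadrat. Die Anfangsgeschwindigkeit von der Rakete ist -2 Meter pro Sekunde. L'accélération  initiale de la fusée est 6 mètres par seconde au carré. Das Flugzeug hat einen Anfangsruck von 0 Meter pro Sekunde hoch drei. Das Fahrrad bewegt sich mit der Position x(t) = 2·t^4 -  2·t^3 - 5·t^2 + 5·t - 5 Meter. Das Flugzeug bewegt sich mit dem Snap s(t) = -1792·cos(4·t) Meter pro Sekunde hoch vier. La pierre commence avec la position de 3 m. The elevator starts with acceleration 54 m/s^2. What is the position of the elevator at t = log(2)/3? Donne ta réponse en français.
Nous devons intégrer notre équation du snap s(t) = 486·exp(3·t) 4 fois. L'intégrale du snap, avec j(0) = 162, donne le jerk: j(t) = 162·exp(3·t). En prenant ∫j(t)dt et en appliquant a(0) = 54, nous trouvons a(t) = 54·exp(3·t). En intégrant l'accélération et en utilisant la condition initiale v(0) = 18, nous obtenons v(t) = 18·exp(3·t). En prenant ∫v(t)dt et en appliquant x(0) = 6, nous trouvons x(t) = 6·exp(3·t). En utilisant x(t) = 6·exp(3·t) et en substituant t = log(2)/3, nous trouvons x = 12.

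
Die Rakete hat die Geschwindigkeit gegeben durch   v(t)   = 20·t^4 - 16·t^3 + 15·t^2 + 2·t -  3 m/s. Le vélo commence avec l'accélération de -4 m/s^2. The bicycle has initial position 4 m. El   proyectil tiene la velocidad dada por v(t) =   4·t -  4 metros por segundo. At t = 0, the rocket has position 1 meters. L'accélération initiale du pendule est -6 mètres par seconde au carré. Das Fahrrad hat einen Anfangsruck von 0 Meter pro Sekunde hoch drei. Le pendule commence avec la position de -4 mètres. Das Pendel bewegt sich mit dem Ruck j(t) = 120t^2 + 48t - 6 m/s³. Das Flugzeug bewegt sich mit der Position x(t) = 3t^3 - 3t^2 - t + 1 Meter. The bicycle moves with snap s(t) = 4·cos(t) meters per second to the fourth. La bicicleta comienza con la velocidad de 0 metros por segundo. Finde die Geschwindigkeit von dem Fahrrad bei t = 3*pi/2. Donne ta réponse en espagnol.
Debemos encontrar la antiderivada de nuestra ecuación del snap s(t) = 4·cos(t) 3 veces. Tomando ∫s(t)dt y aplicando j(0) = 0, encontramos j(t) = 4·sin(t). La antiderivada de la sacudida, con a(0) = -4, da la aceleración: a(t) = -4·cos(t). La integral de la aceleración, con v(0) = 0, da la velocidad: v(t) = -4·sin(t). Usando v(t) = -4·sin(t) y sustituyendo t = 3*pi/2, encontramos v = 4.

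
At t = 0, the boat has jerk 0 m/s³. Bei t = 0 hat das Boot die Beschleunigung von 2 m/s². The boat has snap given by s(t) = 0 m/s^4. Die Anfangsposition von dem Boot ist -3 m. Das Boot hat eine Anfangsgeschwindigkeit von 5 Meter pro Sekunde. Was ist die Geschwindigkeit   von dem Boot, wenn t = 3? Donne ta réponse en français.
Nous devons trouver la primitive de notre équation du snap s(t) = 0 3 fois. L'intégrale du snap est le jerk. En utilisant j(0) = 0, nous obtenons j(t) = 0. En intégrant le jerk et en utilisant la condition initiale a(0) = 2, nous obtenons a(t) = 2. L'intégrale de l'accélération, avec v(0) = 5, donne la vitesse: v(t) = 2·t + 5. Nous avons la vitesse v(t) = 2·t + 5. En substituant t = 3: v(3) = 11.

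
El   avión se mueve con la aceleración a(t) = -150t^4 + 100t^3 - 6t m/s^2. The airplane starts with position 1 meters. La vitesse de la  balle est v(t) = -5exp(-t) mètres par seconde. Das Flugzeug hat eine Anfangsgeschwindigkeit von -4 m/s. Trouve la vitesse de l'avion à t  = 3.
Nous devons intégrer notre équation de l'accélération a(t) = -150·t^4 + 100·t^3 - 6·t 1 fois. La primitive de l'accélération est la vitesse. En utilisant v(0) = -4, nous obtenons v(t) = -30·t^5 + 25·t^4 - 3·t^2 - 4. En utilisant v(t) = -30·t^5 + 25·t^4 - 3·t^2 - 4 et en substituant t = 3, nous trouvons v = -5296.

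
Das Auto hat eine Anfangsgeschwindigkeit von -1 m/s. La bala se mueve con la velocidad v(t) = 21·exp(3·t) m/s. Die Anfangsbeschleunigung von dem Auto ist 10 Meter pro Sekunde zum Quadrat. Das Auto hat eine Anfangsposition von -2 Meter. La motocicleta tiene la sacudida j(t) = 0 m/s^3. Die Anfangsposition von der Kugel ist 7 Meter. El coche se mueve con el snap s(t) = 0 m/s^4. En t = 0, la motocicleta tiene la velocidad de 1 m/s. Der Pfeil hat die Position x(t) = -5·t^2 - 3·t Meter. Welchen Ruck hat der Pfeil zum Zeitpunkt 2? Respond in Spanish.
Debemos derivar nuestra ecuación de la posición x(t) = -5·t^2 - 3·t 3 veces. Derivando la posición, obtenemos la velocidad: v(t) = -10·t - 3. Derivando la velocidad, obtenemos la aceleración: a(t) = -10. Tomando d/dt de a(t), encontramos j(t) = 0. Tenemos la sacudida j(t) = 0. Sustituyendo t = 2: j(2) = 0.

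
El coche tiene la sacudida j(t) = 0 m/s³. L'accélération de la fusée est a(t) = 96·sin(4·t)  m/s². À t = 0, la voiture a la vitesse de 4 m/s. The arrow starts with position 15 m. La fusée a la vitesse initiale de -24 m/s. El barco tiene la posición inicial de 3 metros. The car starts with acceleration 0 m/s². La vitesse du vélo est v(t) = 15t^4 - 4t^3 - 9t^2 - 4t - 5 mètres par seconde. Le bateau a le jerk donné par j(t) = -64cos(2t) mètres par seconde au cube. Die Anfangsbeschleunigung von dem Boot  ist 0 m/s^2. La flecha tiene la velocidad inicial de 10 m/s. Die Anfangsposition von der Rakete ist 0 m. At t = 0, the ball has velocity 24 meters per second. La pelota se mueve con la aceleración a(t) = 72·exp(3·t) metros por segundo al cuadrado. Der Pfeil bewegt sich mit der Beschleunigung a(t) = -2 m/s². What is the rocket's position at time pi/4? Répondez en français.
Pour résoudre ceci, nous devons prendre 2 intégrales de notre équation de l'accélération a(t) = 96·sin(4·t). En prenant ∫a(t)dt et en appliquant v(0) = -24, nous trouvons v(t) = -24·cos(4·t). En prenant ∫v(t)dt et en appliquant x(0) = 0, nous trouvons x(t) = -6·sin(4·t). De l'équation de la position x(t) = -6·sin(4·t), nous substituons t = pi/4 pour obtenir x = 0.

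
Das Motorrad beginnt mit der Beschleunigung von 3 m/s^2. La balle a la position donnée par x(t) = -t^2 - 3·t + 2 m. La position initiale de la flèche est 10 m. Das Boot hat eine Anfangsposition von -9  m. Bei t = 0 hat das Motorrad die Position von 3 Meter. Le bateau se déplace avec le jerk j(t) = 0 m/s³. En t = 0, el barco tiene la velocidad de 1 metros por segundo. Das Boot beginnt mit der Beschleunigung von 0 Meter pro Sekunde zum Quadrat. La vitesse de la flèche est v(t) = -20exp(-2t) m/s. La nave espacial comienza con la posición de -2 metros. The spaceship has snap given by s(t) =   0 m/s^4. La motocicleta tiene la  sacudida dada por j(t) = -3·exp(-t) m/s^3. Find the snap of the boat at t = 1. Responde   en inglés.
To solve this, we need to take 1 derivative of our jerk equation j(t) = 0. Taking d/dt of j(t), we find s(t) = 0. Using s(t) = 0 and substituting t = 1, we find s = 0.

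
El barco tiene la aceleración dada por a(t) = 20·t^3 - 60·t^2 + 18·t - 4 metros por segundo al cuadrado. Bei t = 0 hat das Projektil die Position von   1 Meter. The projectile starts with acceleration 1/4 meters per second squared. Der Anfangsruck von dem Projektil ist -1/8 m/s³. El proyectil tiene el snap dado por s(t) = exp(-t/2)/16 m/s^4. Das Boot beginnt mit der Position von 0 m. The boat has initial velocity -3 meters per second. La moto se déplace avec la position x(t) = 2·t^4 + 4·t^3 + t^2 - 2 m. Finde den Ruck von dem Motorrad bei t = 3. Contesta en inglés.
Starting from position x(t) = 2·t^4 + 4·t^3 + t^2 - 2, we take 3 derivatives. Taking d/dt of x(t), we find v(t) = 8·t^3 + 12·t^2 + 2·t. Taking d/dt of v(t), we find a(t) = 24·t^2 + 24·t + 2. Taking d/dt of a(t), we find j(t) = 48·t + 24. From the given jerk equation j(t) = 48·t + 24, we substitute t = 3 to get j = 168.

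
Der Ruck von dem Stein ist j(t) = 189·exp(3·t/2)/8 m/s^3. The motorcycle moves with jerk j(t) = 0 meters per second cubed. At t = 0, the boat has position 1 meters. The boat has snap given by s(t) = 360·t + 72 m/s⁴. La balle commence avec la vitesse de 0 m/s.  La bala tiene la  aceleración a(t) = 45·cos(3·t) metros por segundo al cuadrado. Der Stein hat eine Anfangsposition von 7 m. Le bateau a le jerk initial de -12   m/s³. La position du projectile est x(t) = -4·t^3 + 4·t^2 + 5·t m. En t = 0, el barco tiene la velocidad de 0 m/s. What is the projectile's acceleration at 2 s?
To solve this, we need to take 2 derivatives of our position equation x(t) = -4·t^3 + 4·t^2 + 5·t. The derivative of position gives velocity: v(t) = -12·t^2 + 8·t + 5. Taking d/dt of v(t), we find a(t) = 8 - 24·t. We have acceleration a(t) = 8 - 24·t. Substituting t = 2: a(2) = -40.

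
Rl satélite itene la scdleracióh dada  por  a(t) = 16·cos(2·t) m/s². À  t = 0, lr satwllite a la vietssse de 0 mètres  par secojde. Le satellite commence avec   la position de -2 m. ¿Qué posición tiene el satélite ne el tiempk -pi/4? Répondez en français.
Nous devons intégrer notre équation de l'accélération a(t) = 16·cos(2·t) 2 fois. En intégrant l'accélération et en utilisant la condition initiale v(0) = 0, nous obtenons v(t) = 8·sin(2·t). En intégrant la vitesse et en utilisant la condition initiale x(0) = -2, nous obtenons x(t) = 2 - 4·cos(2·t). De l'équation de la position x(t) = 2 - 4·cos(2·t), nous substituons t = -pi/4 pour obtenir x = 2.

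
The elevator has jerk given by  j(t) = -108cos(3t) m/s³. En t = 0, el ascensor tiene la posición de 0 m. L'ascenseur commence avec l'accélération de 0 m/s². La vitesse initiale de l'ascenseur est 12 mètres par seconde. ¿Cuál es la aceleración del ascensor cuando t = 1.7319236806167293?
Para resolver esto, necesitamos tomar 1 antiderivada de nuestra ecuación de la sacudida j(t) = -108·cos(3·t). Tomando ∫j(t)dt y aplicando a(0) = 0, encontramos a(t) = -36·sin(3·t). Tenemos la aceleración a(t) = -36·sin(3·t). Sustituyendo t = 1.7319236806167293: a(1.7319236806167293) = 31.8754111439390.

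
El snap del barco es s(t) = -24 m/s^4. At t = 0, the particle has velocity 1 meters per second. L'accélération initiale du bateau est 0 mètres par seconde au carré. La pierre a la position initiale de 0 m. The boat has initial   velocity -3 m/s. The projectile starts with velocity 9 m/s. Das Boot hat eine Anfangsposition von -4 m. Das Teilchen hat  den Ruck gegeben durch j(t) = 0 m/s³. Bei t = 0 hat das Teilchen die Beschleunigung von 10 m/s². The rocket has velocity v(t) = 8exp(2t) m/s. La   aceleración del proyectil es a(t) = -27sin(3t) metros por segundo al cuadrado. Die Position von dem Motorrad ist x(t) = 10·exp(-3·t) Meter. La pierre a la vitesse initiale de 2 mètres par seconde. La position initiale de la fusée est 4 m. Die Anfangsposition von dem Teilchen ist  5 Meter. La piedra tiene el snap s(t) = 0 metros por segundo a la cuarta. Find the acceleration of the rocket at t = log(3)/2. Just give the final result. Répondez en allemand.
Die Beschleunigung bei t = log(3)/2 ist a = 48.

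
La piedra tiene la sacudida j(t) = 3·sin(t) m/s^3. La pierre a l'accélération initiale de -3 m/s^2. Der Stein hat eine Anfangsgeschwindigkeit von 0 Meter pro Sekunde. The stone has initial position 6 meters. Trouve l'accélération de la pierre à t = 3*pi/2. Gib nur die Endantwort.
a(3*pi/2) = 0.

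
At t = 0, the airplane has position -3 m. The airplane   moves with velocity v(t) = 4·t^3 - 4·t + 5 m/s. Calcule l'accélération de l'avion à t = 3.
Nous devons dériver notre équation de la vitesse v(t) = 4·t^3 - 4·t + 5 1 fois. En dérivant la vitesse, nous obtenons l'accélération: a(t) = 12·t^2 - 4. En utilisant a(t) = 12·t^2 - 4 et en substituant t = 3, nous trouvons a = 104.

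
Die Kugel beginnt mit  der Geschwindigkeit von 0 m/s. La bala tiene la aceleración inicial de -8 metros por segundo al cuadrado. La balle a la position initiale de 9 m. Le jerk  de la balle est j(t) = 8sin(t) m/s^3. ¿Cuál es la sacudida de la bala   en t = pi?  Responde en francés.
En utilisant j(t) = 8·sin(t) et en substituant t = pi, nous trouvons j = 0.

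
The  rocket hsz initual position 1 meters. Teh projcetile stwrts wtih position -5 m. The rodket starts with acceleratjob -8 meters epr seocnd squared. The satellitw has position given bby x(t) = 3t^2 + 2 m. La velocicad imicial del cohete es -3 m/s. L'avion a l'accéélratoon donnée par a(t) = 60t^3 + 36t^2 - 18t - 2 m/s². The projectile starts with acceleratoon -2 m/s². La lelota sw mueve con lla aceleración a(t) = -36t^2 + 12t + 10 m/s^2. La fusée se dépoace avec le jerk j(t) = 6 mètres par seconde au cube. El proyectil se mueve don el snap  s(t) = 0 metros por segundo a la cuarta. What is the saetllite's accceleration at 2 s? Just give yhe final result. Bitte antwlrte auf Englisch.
The answer is 6.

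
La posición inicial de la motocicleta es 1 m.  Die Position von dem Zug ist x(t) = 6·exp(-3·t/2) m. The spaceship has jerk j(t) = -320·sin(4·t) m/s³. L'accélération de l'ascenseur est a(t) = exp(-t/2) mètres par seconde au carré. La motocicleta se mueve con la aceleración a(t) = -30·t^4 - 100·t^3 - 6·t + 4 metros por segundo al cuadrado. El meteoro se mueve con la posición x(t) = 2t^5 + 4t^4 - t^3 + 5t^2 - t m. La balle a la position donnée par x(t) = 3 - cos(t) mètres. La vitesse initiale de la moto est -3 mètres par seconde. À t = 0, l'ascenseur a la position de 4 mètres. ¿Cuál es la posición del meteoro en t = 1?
Usando x(t) = 2·t^5 + 4·t^4 - t^3 + 5·t^2 - t y sustituyendo t = 1, encontramos x = 9.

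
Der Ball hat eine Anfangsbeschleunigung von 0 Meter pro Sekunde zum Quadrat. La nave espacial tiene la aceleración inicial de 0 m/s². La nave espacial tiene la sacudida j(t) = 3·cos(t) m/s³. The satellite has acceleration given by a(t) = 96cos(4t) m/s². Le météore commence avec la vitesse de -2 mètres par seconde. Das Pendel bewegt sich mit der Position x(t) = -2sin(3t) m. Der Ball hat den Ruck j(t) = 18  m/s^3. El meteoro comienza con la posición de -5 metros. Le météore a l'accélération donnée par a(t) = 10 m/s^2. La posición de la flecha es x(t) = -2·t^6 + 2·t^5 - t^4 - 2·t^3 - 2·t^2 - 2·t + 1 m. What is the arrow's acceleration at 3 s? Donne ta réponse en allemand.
Wir müssen unsere Gleichung für die Position x(t) = -2·t^6 + 2·t^5 - t^4 - 2·t^3 - 2·t^2 - 2·t + 1 2-mal ableiten. Mit d/dt von x(t) finden wir v(t) = -12·t^5 + 10·t^4 - 4·t^3 - 6·t^2 - 4·t - 2. Die Ableitung von der Geschwindigkeit ergibt die Beschleunigung: a(t) = -60·t^4 + 40·t^3 - 12·t^2 - 12·t - 4. Mit a(t) = -60·t^4 + 40·t^3 - 12·t^2 - 12·t - 4 und Einsetzen von t = 3, finden wir a = -3928.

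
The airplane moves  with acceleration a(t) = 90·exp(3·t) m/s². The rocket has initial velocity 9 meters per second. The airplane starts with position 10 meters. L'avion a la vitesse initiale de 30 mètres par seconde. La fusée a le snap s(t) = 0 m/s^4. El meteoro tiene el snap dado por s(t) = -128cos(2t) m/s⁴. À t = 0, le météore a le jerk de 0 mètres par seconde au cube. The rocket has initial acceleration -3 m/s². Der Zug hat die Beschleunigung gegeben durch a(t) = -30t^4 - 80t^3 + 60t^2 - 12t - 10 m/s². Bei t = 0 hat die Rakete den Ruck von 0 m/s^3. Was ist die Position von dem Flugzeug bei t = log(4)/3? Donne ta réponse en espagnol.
Debemos encontrar la antiderivada de nuestra ecuación de la aceleración a(t) = 90·exp(3·t) 2 veces. Tomando ∫a(t)dt y aplicando v(0) = 30, encontramos v(t) = 30·exp(3·t). Tomando ∫v(t)dt y aplicando x(0) = 10, encontramos x(t) = 10·exp(3·t). Tenemos la posición x(t) = 10·exp(3·t). Sustituyendo t = log(4)/3: x(log(4)/3) = 40.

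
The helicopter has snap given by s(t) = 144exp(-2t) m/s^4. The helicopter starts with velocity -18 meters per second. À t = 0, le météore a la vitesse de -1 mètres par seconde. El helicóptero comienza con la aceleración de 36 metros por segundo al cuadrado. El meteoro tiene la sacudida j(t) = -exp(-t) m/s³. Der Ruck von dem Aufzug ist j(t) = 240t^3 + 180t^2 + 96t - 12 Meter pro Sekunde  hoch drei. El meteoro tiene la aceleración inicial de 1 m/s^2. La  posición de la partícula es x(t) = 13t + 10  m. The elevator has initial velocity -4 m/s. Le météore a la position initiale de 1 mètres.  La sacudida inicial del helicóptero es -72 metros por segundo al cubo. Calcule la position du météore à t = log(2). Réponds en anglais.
We must find the integral of our jerk equation j(t) = -exp(-t) 3 times. Integrating jerk and using the initial condition a(0) = 1, we get a(t) = exp(-t). Integrating acceleration and using the initial condition v(0) = -1, we get v(t) = -exp(-t). The integral of velocity, with x(0) = 1, gives position: x(t) = exp(-t). Using x(t) = exp(-t) and substituting t = log(2), we find x = 1/2.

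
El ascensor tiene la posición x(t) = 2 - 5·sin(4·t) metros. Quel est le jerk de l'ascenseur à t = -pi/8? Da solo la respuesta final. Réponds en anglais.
At t = -pi/8, j = 0.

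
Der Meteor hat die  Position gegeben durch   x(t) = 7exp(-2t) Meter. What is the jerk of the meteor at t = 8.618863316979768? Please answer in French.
En partant de la position x(t) = 7·exp(-2·t), nous prenons 3 dérivées. La dérivée de la position donne la vitesse: v(t) = -14·exp(-2·t). En prenant d/dt de v(t), nous trouvons a(t) = 28·exp(-2·t). En prenant d/dt de a(t), nous trouvons j(t) = -56·exp(-2·t). De l'équation du jerk j(t) = -56·exp(-2·t), nous substituons t = 8.618863316979768 pour obtenir j = -0.00000182784122993744.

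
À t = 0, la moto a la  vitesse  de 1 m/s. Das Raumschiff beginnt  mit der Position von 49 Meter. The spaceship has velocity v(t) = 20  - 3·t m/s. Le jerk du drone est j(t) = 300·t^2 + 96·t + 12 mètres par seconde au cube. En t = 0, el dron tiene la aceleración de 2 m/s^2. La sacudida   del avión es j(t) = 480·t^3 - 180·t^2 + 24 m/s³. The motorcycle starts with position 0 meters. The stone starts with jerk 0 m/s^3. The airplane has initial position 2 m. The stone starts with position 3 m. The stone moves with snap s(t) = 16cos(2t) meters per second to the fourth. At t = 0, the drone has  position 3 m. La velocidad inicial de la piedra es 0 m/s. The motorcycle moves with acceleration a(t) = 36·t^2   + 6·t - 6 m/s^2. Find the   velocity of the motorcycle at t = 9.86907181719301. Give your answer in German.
Um dies zu lösen, müssen wir 1 Stammfunktion unserer Gleichung für die Beschleunigung a(t) = 36·t^2 + 6·t - 6 finden. Das Integral von der Beschleunigung, mit v(0) = 1, ergibt die Geschwindigkeit: v(t) = 12·t^3 + 3·t^2 - 6·t + 1. Mit v(t) = 12·t^3 + 3·t^2 - 6·t + 1 und Einsetzen von t = 9.86907181719301, finden wir v = 11768.7841019016.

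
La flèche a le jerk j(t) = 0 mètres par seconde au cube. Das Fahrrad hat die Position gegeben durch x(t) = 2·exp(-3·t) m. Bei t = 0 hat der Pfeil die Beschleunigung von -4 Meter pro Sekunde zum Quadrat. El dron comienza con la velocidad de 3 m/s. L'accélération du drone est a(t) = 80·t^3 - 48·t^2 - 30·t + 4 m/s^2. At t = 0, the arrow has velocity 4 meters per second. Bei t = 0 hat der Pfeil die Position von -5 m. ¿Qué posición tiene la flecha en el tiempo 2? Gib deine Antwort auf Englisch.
We must find the integral of our jerk equation j(t) = 0 3 times. Integrating jerk and using the initial condition a(0) = -4, we get a(t) = -4. Finding the antiderivative of a(t) and using v(0) = 4: v(t) = 4 - 4·t. The integral of velocity is position. Using x(0) = -5, we get x(t) = -2·t^2 + 4·t - 5. We have position x(t) = -2·t^2 + 4·t - 5. Substituting t = 2: x(2) = -5.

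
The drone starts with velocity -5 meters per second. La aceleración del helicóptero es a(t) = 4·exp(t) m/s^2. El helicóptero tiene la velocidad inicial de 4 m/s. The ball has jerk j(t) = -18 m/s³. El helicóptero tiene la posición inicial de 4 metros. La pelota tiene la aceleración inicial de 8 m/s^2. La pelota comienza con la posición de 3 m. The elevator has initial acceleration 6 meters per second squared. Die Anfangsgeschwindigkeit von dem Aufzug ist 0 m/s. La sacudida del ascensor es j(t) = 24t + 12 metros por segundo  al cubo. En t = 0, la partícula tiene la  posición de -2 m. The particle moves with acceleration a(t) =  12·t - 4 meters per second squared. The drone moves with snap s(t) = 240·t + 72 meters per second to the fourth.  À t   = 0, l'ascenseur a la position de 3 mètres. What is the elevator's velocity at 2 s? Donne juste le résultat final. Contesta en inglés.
The velocity at t = 2 is v = 68.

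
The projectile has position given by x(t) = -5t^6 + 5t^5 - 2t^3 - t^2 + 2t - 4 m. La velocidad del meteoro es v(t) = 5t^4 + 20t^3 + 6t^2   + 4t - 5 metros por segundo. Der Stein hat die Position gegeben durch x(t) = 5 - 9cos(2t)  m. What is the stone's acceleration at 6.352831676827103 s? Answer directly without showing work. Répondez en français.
a(6.352831676827103) = 35.6513199085537.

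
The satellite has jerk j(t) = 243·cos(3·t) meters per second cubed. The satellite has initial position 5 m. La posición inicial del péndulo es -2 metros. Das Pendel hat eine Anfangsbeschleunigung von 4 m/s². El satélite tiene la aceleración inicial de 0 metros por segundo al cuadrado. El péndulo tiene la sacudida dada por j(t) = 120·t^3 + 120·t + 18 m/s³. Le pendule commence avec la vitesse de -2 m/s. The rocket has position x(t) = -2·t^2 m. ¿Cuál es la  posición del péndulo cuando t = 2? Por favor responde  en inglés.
To find the answer, we compute 3 integrals of j(t) = 120·t^3 + 120·t + 18. Integrating jerk and using the initial condition a(0) = 4, we get a(t) = 30·t^4 + 60·t^2 + 18·t + 4. Finding the integral of a(t) and using v(0) = -2: v(t) = 6·t^5 + 20·t^3 + 9·t^2 + 4·t - 2. Integrating velocity and using the initial condition x(0) = -2, we get x(t) = t^6 + 5·t^4 + 3·t^3 + 2·t^2 - 2·t - 2. We have position x(t) = t^6 + 5·t^4 + 3·t^3 + 2·t^2 - 2·t - 2. Substituting t = 2: x(2) = 170.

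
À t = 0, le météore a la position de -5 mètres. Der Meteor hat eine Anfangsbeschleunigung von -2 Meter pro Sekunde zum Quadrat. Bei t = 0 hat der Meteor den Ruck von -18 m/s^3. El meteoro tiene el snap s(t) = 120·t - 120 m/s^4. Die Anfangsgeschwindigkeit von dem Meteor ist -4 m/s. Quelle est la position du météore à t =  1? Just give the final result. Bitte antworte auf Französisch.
x(1) = -17.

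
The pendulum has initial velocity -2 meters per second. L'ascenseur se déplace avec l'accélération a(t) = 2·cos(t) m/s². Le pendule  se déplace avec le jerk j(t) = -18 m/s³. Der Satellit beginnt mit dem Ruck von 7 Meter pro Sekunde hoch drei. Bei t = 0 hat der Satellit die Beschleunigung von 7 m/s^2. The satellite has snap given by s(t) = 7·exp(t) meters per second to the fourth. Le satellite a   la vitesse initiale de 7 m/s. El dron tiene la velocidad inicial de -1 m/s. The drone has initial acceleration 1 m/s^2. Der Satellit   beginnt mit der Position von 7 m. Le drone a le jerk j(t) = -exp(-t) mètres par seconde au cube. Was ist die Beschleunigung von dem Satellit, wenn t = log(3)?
Wir müssen die Stammfunktion unserer Gleichung für den Snap s(t) = 7·exp(t) 2-mal finden. Durch Integration von dem Snap und Verwendung der Anfangsbedingung j(0) = 7, erhalten wir j(t) = 7·exp(t). Durch Integration von dem Ruck und Verwendung der Anfangsbedingung a(0) = 7, erhalten wir a(t) = 7·exp(t). Aus der Gleichung für die Beschleunigung a(t) = 7·exp(t), setzen wir t = log(3) ein und erhalten a = 21.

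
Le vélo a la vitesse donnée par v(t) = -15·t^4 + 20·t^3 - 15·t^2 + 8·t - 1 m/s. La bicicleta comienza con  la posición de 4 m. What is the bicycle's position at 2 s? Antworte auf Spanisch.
Para resolver esto, necesitamos tomar 1 antiderivada de nuestra ecuación de la velocidad v(t) = -15·t^4 + 20·t^3 - 15·t^2 + 8·t - 1. La antiderivada de la velocidad, con x(0) = 4, da la posición: x(t) = -3·t^5 + 5·t^4 - 5·t^3 + 4·t^2 - t + 4. De la ecuación de la posición x(t) = -3·t^5 + 5·t^4 - 5·t^3 + 4·t^2 - t + 4, sustituimos t = 2 para obtener x = -38.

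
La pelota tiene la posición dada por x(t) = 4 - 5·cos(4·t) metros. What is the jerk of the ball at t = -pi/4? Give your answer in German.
Um dies zu lösen, müssen wir 3 Ableitungen unserer Gleichung für die Position x(t) = 4 - 5·cos(4·t) nehmen. Durch Ableiten von der Position erhalten wir die Geschwindigkeit: v(t) = 20·sin(4·t). Durch Ableiten von der Geschwindigkeit erhalten wir die Beschleunigung: a(t) = 80·cos(4·t). Durch Ableiten von der Beschleunigung erhalten wir den Ruck: j(t) = -320·sin(4·t). Mit j(t) = -320·sin(4·t) und Einsetzen von t = -pi/4, finden wir j = 0.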